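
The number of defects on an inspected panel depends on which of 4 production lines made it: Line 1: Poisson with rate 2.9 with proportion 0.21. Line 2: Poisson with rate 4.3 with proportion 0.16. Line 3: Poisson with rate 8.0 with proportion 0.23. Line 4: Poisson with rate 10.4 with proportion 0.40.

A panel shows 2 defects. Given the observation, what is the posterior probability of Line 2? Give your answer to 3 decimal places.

Posterior ∝ prior × likelihood, so P(k | x) ∝ π_k f_k(x); normalise over all components.
Poisson probabilities:
  p_1 = 0.231373
  p_2 = 0.125441
  p_3 = 0.0107348
  p_4 = 0.00164579
Unnormalised posteriors:
  π_1·p_1 = 0.21 × 0.231373 = 0.0485883
  π_2·p_2 = 0.16 × 0.125441 = 0.0200706
  π_3·p_3 = 0.23 × 0.0107348 = 0.002469
  π_4·p_4 = 0.40 × 0.00164579 = 0.000658315
Marginal: 0.0485883 + 0.0200706 + 0.002469 + 0.000658315 = 0.0717862
Responsibility of Line 2: 0.0200706 / 0.0717862 ≈ 0.280

0.280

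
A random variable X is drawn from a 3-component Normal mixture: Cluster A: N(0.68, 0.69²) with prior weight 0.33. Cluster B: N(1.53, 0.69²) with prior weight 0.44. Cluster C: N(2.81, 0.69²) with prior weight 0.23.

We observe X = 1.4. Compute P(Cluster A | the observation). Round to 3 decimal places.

By Bayes' theorem, P(k | x) = π_k f_k(x) / Σ_j π_j f_j(x).
Evaluate each component's likelihood at the observed value:
  f_A = (1/(0.69·√(2π)))·exp(−(1.4−0.68)²/(2·0.69²)) = 0.578177·exp(-0.54442) = 0.335445
  f_B = (1/(0.69·√(2π)))·exp(−(1.4−1.53)²/(2·0.69²)) = 0.578177·exp(-0.01775) = 0.568006
  f_C = (1/(0.69·√(2π)))·exp(−(1.4−2.81)²/(2·0.69²)) = 0.578177·exp(-2.08790) = 0.0716633
Weight by the priors:
  π_A·f_A = 0.33 × 0.335445 = 0.110697
  π_B·f_B = 0.44 × 0.568006 = 0.249923
  π_C·f_C = 0.23 × 0.0716633 = 0.0164826
Denominator: 0.110697 + 0.249923 + 0.0164826 = 0.377102
Responsibility of Cluster A: 0.110697 / 0.377102 ≈ 0.294

0.294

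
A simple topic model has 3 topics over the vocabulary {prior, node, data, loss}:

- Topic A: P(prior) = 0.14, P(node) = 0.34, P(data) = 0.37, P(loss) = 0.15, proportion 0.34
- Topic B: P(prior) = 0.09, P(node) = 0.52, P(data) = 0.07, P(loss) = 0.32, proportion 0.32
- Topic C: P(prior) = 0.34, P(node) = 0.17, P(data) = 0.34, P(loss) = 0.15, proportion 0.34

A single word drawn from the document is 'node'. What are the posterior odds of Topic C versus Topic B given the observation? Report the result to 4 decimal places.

0.3474

Since P(k|x) ∝ P(Z=k) f_k(x), the posterior odds are P(Z=i) f_i(x) / (P(Z=j) f_j(x)).
Component likelihoods at x = 'node':
  f_A = P(node | comp) = 0.34
  f_B = P(node | comp) = 0.52
  f_C = P(node | comp) = 0.17
Posterior odds = (P(Z=C)·f_C) / (P(Z=B)·f_B) = (0.34·0.17) / (0.32·0.52) = 0.0578 / 0.1664 ≈ 0.3474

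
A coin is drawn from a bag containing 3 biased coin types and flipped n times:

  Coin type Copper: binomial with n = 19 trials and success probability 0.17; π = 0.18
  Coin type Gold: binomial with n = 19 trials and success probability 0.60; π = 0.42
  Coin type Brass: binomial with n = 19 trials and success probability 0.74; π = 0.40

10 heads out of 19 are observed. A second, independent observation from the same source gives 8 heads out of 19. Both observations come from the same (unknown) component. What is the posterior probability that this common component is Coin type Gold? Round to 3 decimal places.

Apply Bayes' rule: the posterior for each component is proportional to its prior times its likelihood at x.
Since both observations come from the same component, the likelihood for component k is f_k(x₁)·f_k(x₂).
  p_Copper = [C(19,10)·0.17^10·0.83^9 = 92378·2.01599e-08·0.18694 = 0.000348145] × [0.00678998] = 2.3639e-06
  p_Gold = [C(19,10)·0.60^10·0.40^9 = 92378·0.00604662·0.000262144 = 0.146427] × [0.0532462] = 0.00779667
  p_Brass = [C(19,10)·0.74^10·0.26^9 = 92378·0.0492399·5.4295e-06 = 0.0246971] × [0.00249447] = 6.16063e-05
Multiply by the mixture weights:
  w_Copper·p_Copper = 0.18 × 2.3639e-06 = 4.25502e-07
  w_Gold·p_Gold = 0.42 × 0.00779667 = 0.0032746
  w_Brass·p_Brass = 0.40 × 6.16063e-05 = 2.46425e-05
Sum: 4.25502e-07 + 0.0032746 + 2.46425e-05 = 0.00329967
Responsibility of Coin type Gold: 0.0032746 / 0.00329967 ≈ 0.992

0.992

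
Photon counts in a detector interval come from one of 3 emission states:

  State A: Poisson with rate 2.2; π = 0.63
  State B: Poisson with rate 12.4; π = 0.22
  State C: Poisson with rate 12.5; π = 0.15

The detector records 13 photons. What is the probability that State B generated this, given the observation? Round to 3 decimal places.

Apply Bayes' rule: the posterior for each component is proportional to its prior times its likelihood at x.
Evaluate each component's likelihood at the observed value:
  L_A = e^(−2.2)·2.2^13/13! = 5.0323e-07
  L_B = e^(−12.4)·12.4^13/13! = 0.10838
  L_C = e^(−12.5)·12.5^13/13! = 0.10886
Weight by the priors:
  w_A·L_A = 0.63 × 5.0323e-07 = 3.17035e-07
  w_B·L_B = 0.22 × 0.10838 = 0.0238436
  w_C·L_C = 0.15 × 0.10886 = 0.016329
Normaliser: 3.17035e-07 + 0.0238436 + 0.016329 = 0.040173
Responsibility of State B: 0.0238436 / 0.040173 ≈ 0.594

0.594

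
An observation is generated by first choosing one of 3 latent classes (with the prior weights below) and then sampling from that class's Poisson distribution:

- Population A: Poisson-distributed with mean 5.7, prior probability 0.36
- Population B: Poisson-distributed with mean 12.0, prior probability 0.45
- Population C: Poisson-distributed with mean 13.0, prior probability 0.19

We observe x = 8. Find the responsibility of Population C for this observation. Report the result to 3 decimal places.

0.122

Apply Bayes' rule: the posterior for each component is proportional to its prior times its likelihood at x.
Component likelihoods at x = 8:
  p_A = e^(−5.7)·5.7^8/8! = 0.0924698
  p_B = e^(−12.0)·12.0^8/8! = 0.0655233
  p_C = e^(−13.0)·13.0^8/8! = 0.0457297
Prior × likelihood for each component:
  P(Z=A)·p_A = 0.36 × 0.0924698 = 0.0332891
  P(Z=B)·p_B = 0.45 × 0.0655233 = 0.0294855
  P(Z=C)·p_C = 0.19 × 0.0457297 = 0.00868864
Marginal: 0.0332891 + 0.0294855 + 0.00868864 = 0.0714632
P(Population C | the observation) = 0.00868864 / 0.0714632 ≈ 0.122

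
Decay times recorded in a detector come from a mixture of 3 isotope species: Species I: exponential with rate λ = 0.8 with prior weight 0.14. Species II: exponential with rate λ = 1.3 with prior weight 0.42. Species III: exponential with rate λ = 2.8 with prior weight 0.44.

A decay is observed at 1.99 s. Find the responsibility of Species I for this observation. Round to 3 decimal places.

0.332

P(component k | x) = P(Z=k)·f_k(x) / marginal(x), where marginal(x) = Σ_j P(Z=j)·f_j(x).
Evaluate each component's likelihood at the observed value:
  p_I = 0.162815
  p_II = 0.0978191
  p_III = 0.010648
Weight by the priors:
  P(Z=I)·p_I = 0.14 × 0.162815 = 0.022794
  P(Z=II)·p_II = 0.42 × 0.0978191 = 0.041084
  P(Z=III)·p_III = 0.44 × 0.010648 = 0.00468513
Denominator: 0.022794 + 0.041084 + 0.00468513 = 0.0685632
So the posterior for Species I is 0.022794 / 0.0685632 ≈ 0.332.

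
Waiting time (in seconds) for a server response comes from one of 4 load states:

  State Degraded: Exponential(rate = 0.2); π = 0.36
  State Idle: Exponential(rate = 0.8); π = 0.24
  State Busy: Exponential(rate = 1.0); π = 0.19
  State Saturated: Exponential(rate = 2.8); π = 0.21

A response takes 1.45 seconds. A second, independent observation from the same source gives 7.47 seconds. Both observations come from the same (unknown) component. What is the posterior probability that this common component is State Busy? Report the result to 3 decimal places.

0.010

By Bayes' theorem, P(k | x) = π_k f_k(x) / Σ_j π_j f_j(x).
Since both observations come from the same component, the likelihood for component k is f_k(x₁)·f_k(x₂).
  L_Degraded = [0.149653] × [0.0448946] = 0.0067186
  L_Idle = [0.250789] × [0.00203117] = 0.000509395
  L_Busy = [0.23457] × [0.000569928] = 0.000133688
  L_Saturated = [0.0482973] × [2.30916e-09] = 1.11526e-10
Weight by the priors:
  π_Degraded·L_Degraded = 0.36 × 0.0067186 = 0.0024187
  π_Idle·L_Idle = 0.24 × 0.000509395 = 0.000122255
  π_Busy·L_Busy = 0.19 × 0.000133688 = 2.54008e-05
  π_Saturated·L_Saturated = 0.21 × 1.11526e-10 = 2.34205e-11
Sum: 0.0024187 + 0.000122255 + 2.54008e-05 + 2.34205e-11 = 0.00256635
So the posterior for State Busy is 2.54008e-05 / 0.00256635 ≈ 0.010.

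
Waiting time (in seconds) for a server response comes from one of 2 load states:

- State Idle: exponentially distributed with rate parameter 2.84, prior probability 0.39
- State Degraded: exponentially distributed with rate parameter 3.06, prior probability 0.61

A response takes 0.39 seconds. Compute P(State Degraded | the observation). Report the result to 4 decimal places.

By Bayes' theorem, P(k | x) = P(Z=k) f_k(x) / Σ_j P(Z=j) f_j(x).
Component likelihoods at x = 0.39 seconds:
  L_Idle = 2.84·e^(−2.84·0.39) = 2.84·e^(−1.1076) = 0.938196
  L_Degraded = 3.06·e^(−3.06·0.39) = 3.06·e^(−1.1934) = 0.927757
Prior × likelihood for each component:
  P(Z=Idle)·L_Idle = 0.39 × 0.938196 = 0.365897
  P(Z=Degraded)·L_Degraded = 0.61 × 0.927757 = 0.565932
Denominator: 0.365897 + 0.565932 = 0.931829
So the posterior for State Degraded is 0.565932 / 0.931829 ≈ 0.6073.

0.6073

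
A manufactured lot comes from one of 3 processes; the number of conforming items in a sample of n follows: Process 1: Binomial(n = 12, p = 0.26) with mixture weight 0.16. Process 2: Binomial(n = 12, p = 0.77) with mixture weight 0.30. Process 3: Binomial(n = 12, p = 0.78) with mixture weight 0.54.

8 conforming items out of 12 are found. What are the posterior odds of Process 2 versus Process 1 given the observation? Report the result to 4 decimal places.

Posterior odds = (π_i f_i(x)) / (π_j f_j(x)); the normalising sum cancels.
Evaluate each component's likelihood at the observed value:
  L_1 = C(12,8)·0.26^8·0.74^4 = 495·2.08827e-05·0.299866 = 0.00309969
  L_2 = C(12,8)·0.77^8·0.23^4 = 495·0.123574·0.00279841 = 0.171176
  L_3 = C(12,8)·0.78^8·0.22^4 = 495·0.137011·0.00234256 = 0.158874
0.0513527 / 0.000495951 ≈ 103.5440

103.5440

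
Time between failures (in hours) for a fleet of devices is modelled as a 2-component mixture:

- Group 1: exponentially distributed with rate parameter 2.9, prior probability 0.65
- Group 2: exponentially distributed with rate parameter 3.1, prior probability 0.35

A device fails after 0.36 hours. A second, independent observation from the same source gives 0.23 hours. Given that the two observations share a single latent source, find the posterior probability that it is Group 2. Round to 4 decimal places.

The responsibility of component k is π_k f_k(x) divided by Σ_j π_j f_j(x).
Since both observations come from the same component, the likelihood for component k is f_k(x₁)·f_k(x₂).
  L_1 = [1.02093] × [1.48841] = 1.51956
  L_2 = [1.01552] × [1.51953] = 1.54312
Prior × likelihood for each component:
  π_1·L_1 = 0.65 × 1.51956 = 0.987715
  π_2·L_2 = 0.35 × 1.54312 = 0.540091
Sum: 0.987715 + 0.540091 = 1.52781
Responsibility of Group 2: 0.540091 / 1.52781 ≈ 0.3535

0.3535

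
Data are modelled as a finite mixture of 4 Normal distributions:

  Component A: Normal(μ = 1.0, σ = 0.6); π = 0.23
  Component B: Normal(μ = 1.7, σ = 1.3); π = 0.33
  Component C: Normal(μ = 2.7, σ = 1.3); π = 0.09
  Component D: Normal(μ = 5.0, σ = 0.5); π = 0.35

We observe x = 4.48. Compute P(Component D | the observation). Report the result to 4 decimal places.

0.8851

Apply Bayes' rule: the posterior for each component is proportional to its prior times its likelihood at x.
Normal densities:
  L_A = 3.29553e-08
  L_B = 0.0311852
  L_C = 0.120188
  L_D = 0.464594
Weight by the priors:
  π_A·L_A = 0.23 × 3.29553e-08 = 7.57973e-09
  π_B·L_B = 0.33 × 0.0311852 = 0.0102911
  π_C·L_C = 0.09 × 0.120188 = 0.0108169
  π_D·L_D = 0.35 × 0.464594 = 0.162608
Normaliser: 7.57973e-09 + 0.0102911 + 0.0108169 + 0.162608 = 0.183716
P(Component D | 4.48) ≈ 0.8851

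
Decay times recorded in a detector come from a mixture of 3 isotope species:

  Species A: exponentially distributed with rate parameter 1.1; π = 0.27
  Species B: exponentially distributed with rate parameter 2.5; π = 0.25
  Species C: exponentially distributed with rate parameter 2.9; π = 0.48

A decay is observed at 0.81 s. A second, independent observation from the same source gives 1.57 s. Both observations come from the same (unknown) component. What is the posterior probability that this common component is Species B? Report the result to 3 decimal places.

0.127

The responsibility of component k is w_k f_k(x) divided by Σ_j w_j f_j(x).
Since both observations come from the same component, the likelihood for component k is f_k(x₁)·f_k(x₂).
  p_A = [0.45127] × [0.195599] = 0.0882678
  p_B = [0.329985] × [0.0493553] = 0.0162865
  p_C = [0.276847] × [0.0305531] = 0.00845854
Unnormalised posteriors:
  w_A·p_A = 0.27 × 0.0882678 = 0.0238323
  w_B·p_B = 0.25 × 0.0162865 = 0.00407163
  w_C·p_C = 0.48 × 0.00845854 = 0.0040601
Evidence: 0.0238323 + 0.00407163 + 0.0040601 = 0.031964
P(Species B | x₁,x₂) ≈ 0.127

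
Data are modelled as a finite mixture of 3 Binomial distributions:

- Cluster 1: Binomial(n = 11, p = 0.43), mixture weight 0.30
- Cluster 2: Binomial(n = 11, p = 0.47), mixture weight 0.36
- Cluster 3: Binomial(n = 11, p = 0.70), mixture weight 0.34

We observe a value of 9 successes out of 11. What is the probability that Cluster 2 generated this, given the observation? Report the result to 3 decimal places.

By Bayes' theorem, P(k | x) = π_k f_k(x) / Σ_j π_j f_j(x).
Evaluate each component's likelihood at the observed value:
  p_1 = C(11,9)·0.43^9·0.57^2 = 55·0.000502593·0.3249 = 0.00898108
  p_2 = C(11,9)·0.47^9·0.53^2 = 55·0.00111913·0.2809 = 0.01729
  p_3 = C(11,9)·0.70^9·0.30^2 = 55·0.0403536·0.09 = 0.19975
Unnormalised posteriors:
  π_1·p_1 = 0.30 × 0.00898108 = 0.00269432
  π_2·p_2 = 0.36 × 0.01729 = 0.0062244
  π_3·p_3 = 0.34 × 0.19975 = 0.0679151
Denominator: 0.00269432 + 0.0062244 + 0.0679151 = 0.0768338
P(Cluster 2 | data) ≈ 0.081

0.081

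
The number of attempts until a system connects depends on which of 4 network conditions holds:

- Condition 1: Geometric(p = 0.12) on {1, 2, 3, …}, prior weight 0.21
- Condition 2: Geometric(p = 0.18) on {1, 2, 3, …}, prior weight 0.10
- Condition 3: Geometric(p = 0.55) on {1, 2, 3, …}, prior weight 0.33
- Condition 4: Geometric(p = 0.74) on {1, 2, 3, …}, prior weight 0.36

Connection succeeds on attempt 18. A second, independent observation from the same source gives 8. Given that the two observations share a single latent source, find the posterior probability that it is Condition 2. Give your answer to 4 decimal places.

P(component k | x) = π_k·f_k(x) / marginal(x), where marginal(x) = Σ_j π_j·f_j(x).
Since both observations come from the same component, the likelihood for component k is f_k(x₁)·f_k(x₂).
  p_1 = [0.013658] × [0.0490411] = 0.000669802
  p_2 = [0.00616748] × [0.0448714] = 0.000276744
  p_3 = [6.99802e-07] × [0.00205518] = 1.43822e-09
  p_4 = [8.39032e-11] × [5.94354e-05] = 4.98682e-15
Weight by the priors:
  π_1·p_1 = 0.21 × 0.000669802 = 0.000140658
  π_2·p_2 = 0.10 × 0.000276744 = 2.76744e-05
  π_3·p_3 = 0.33 × 1.43822e-09 = 4.74613e-10
  π_4·p_4 = 0.36 × 4.98682e-15 = 1.79526e-15
Normaliser: 0.000140658 + 2.76744e-05 + 4.74613e-10 + 1.79526e-15 = 0.000168333
P(Condition 2 | x₁,x₂) = 2.76744e-05 / 0.000168333 ≈ 0.1644

0.1644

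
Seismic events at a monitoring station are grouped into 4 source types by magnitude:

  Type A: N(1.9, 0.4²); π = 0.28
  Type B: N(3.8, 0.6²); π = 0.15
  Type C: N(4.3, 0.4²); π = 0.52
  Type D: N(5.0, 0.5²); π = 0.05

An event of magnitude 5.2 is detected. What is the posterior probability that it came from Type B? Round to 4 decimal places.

By Bayes' theorem, P(k | x) = P(Z=k) f_k(x) / Σ_j P(Z=j) f_j(x).
Component likelihoods at x = 5.2:
  f_A = (1/(0.4·√(2π)))·exp(−(5.2−1.9)²/(2·0.4²)) = 0.997356·exp(-34.03125) = 1.65678e-15
  f_B = (1/(0.6·√(2π)))·exp(−(5.2−3.8)²/(2·0.6²)) = 0.664904·exp(-2.72222) = 0.0437031
  f_C = (1/(0.4·√(2π)))·exp(−(5.2−4.3)²/(2·0.4²)) = 0.997356·exp(-2.53125) = 0.0793491
  f_D = (1/(0.5·√(2π)))·exp(−(5.2−5.0)²/(2·0.5²)) = 0.797885·exp(-0.08000) = 0.73654
Multiply by the mixture weights:
  P(Z=A)·f_A = 0.28 × 1.65678e-15 = 4.639e-16
  P(Z=B)·f_B = 0.15 × 0.0437031 = 0.00655547
  P(Z=C)·f_C = 0.52 × 0.0793491 = 0.0412615
  P(Z=D)·f_D = 0.05 × 0.73654 = 0.036827
Evidence: 4.639e-16 + 0.00655547 + 0.0412615 + 0.036827 = 0.084644
So the posterior for Type B is 0.00655547 / 0.084644 ≈ 0.0774.

0.0774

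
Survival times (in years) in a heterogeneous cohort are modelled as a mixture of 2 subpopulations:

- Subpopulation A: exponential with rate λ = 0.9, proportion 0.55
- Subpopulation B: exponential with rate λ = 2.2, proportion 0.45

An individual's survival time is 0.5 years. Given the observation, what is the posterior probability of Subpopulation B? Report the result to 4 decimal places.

Posterior ∝ prior × likelihood, so P(k | x) ∝ w_k f_k(x); normalise over all components.
Evaluate each component's likelihood at the observed value:
  p_A = 0.573865
  p_B = 0.732316
Prior × likelihood for each component:
  w_A·p_A = 0.55 × 0.573865 = 0.315626
  w_B·p_B = 0.45 × 0.732316 = 0.329542
Normaliser: 0.315626 + 0.329542 = 0.645168
Responsibility of Subpopulation B: 0.329542 / 0.645168 ≈ 0.5108

0.5108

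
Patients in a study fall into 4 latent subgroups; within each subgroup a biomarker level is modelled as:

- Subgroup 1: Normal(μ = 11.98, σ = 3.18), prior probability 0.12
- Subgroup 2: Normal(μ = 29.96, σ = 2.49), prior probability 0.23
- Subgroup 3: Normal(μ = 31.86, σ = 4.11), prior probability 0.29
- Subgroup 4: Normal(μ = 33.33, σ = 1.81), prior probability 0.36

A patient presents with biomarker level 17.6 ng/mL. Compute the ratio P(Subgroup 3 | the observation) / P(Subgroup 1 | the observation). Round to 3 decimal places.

Since P(k|x) ∝ π_k f_k(x), the posterior odds are π_i f_i(x) / (π_j f_j(x)).
Component likelihoods at x = 17.6 ng/mL:
  f_1 = (1/(3.18·√(2π)))·exp(−(17.6−11.98)²/(2·3.18²)) = 0.125454·exp(-1.56167) = 0.0263184
  f_2 = (1/(2.49·√(2π)))·exp(−(17.6−29.96)²/(2·2.49²)) = 0.160218·exp(-12.31993) = 7.1488e-07
  f_3 = (1/(4.11·√(2π)))·exp(−(17.6−31.86)²/(2·4.11²)) = 0.097066·exp(-6.01901) = 0.000236071
  f_4 = (1/(1.81·√(2π)))·exp(−(17.6−33.33)²/(2·1.81²)) = 0.220410·exp(-37.76333) = 8.76648e-18
Odds = (0.29/0.12) × (0.000236071/0.0263184) = 2.41667 × 0.00896982 ≈ 0.022

0.022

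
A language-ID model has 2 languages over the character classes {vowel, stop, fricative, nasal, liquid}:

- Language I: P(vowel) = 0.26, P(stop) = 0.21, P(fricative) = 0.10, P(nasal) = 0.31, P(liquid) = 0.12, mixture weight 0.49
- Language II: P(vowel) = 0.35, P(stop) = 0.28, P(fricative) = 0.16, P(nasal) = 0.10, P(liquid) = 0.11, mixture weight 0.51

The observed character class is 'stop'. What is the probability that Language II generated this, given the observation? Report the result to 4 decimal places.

Posterior ∝ prior × likelihood, so P(k | x) ∝ π_k f_k(x); normalise over all components.
Evaluate each component's likelihood at the observed value:
  p_I = P(stop | comp) = 0.21
  p_II = P(stop | comp) = 0.28
Prior × likelihood for each component:
  π_I·p_I = 0.49 × 0.21 = 0.1029
  π_II·p_II = 0.51 × 0.28 = 0.1428
Sum: 0.1029 + 0.1428 = 0.2457
So the posterior for Language II is 0.1428 / 0.2457 ≈ 0.5812.

0.5812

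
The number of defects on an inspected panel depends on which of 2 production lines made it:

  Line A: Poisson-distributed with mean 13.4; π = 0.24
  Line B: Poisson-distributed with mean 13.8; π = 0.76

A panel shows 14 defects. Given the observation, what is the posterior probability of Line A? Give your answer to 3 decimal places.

By Bayes' theorem, P(k | x) = π_k f_k(x) / Σ_j π_j f_j(x).
Evaluate each component's likelihood at the observed value:
  f_A = 0.104595
  f_B = 0.105836
Multiply by the mixture weights:
  π_A·f_A = 0.24 × 0.104595 = 0.0251029
  π_B·f_B = 0.76 × 0.105836 = 0.0804357
Normaliser: 0.0251029 + 0.0804357 = 0.105539
So the posterior for Line A is 0.0251029 / 0.105539 ≈ 0.238.

0.238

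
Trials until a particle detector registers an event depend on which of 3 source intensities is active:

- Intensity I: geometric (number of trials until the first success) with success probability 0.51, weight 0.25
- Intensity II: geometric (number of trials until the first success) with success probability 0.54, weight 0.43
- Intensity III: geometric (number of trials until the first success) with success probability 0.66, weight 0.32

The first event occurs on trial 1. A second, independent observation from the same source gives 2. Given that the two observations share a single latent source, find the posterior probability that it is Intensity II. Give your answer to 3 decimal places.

0.421

By Bayes' theorem, P(k | x) = π_k f_k(x) / Σ_j π_j f_j(x).
Since both observations come from the same component, the likelihood for component k is f_k(x₁)·f_k(x₂).
  L_I = [0.51·(1−0.51)^0 = 0.51·1 = 0.51] × [0.2499] = 0.127449
  L_II = [0.54·(1−0.54)^0 = 0.54·1 = 0.54] × [0.2484] = 0.134136
  L_III = [0.66·(1−0.66)^0 = 0.66·1 = 0.66] × [0.2244] = 0.148104
Unnormalised posteriors:
  π_I·L_I = 0.25 × 0.127449 = 0.0318623
  π_II·L_II = 0.43 × 0.134136 = 0.0576785
  π_III·L_III = 0.32 × 0.148104 = 0.0473933
Marginal: 0.0318623 + 0.0576785 + 0.0473933 = 0.136934
Responsibility of Intensity II: 0.0576785 / 0.136934 ≈ 0.421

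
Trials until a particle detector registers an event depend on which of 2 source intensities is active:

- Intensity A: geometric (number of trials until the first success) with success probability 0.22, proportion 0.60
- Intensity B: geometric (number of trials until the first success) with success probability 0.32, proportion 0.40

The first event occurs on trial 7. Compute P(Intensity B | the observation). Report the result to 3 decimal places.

0.299

Apply Bayes' rule: the posterior for each component is proportional to its prior times its likelihood at x.
Component likelihoods at x = 7:
  f_A = 0.0495439
  f_B = 0.0316376
Unnormalised posteriors:
  π_A·f_A = 0.60 × 0.0495439 = 0.0297263
  π_B·f_B = 0.40 × 0.0316376 = 0.012655
Marginal: 0.0297263 + 0.012655 = 0.0423814
Responsibility of Intensity B: 0.012655 / 0.0423814 ≈ 0.299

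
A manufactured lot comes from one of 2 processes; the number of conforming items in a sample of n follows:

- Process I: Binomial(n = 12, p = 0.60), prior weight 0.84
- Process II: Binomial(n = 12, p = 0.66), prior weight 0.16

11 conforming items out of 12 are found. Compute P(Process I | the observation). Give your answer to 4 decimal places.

0.6840

By Bayes' theorem, P(k | x) = π_k f_k(x) / Σ_j π_j f_j(x).
Component likelihoods at x = 11 conforming items out of 12:
  f_I = C(12,11)·0.60^11·0.40^1 = 12·0.00362797·0.4 = 0.0174143
  f_II = C(12,11)·0.66^11·0.34^1 = 12·0.010351·0.34 = 0.0422322
Multiply by the mixture weights:
  π_I·f_I = 0.84 × 0.0174143 = 0.014628
  π_II·f_II = 0.16 × 0.0422322 = 0.00675715
Denominator: 0.014628 + 0.00675715 = 0.0213851
P(Process I | 11 conforming items out of 12) ≈ 0.6840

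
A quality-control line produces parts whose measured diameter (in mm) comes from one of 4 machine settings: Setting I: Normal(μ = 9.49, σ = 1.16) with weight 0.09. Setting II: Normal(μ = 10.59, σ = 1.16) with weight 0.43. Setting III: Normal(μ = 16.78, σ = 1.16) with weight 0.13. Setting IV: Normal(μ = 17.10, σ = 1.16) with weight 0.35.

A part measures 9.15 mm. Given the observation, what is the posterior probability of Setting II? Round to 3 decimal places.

0.698

The responsibility of component k is w_k f_k(x) divided by Σ_j w_j f_j(x).
Normal densities:
  L_I = 0.329456
  L_II = 0.159156
  L_III = 1.38565e-10
  L_IV = 2.1732e-11
Multiply by the mixture weights:
  w_I·L_I = 0.09 × 0.329456 = 0.029651
  w_II·L_II = 0.43 × 0.159156 = 0.0684371
  w_III·L_III = 0.13 × 1.38565e-10 = 1.80135e-11
  w_IV·L_IV = 0.35 × 2.1732e-11 = 7.6062e-12
Normaliser: 0.029651 + 0.0684371 + 1.80135e-11 + 7.6062e-12 = 0.0980881
Responsibility of Setting II: 0.0684371 / 0.0980881 ≈ 0.698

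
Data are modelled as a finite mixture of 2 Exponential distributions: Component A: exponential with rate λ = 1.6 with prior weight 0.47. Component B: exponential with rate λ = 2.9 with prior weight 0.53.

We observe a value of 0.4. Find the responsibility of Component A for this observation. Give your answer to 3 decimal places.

0.451

The responsibility of component k is w_k f_k(x) divided by Σ_j w_j f_j(x).
Component likelihoods at x = 0.4:
  p_A = 1.6·e^(−1.6·0.4) = 1.6·e^(−0.6400) = 0.843668
  p_B = 2.9·e^(−2.9·0.4) = 2.9·e^(−1.1600) = 0.90911
Multiply by the mixture weights:
  w_A·p_A = 0.47 × 0.843668 = 0.396524
  w_B·p_B = 0.53 × 0.90911 = 0.481828
Sum: 0.396524 + 0.481828 = 0.878352
P(Component A | 0.4) = 0.396524 / 0.878352 ≈ 0.451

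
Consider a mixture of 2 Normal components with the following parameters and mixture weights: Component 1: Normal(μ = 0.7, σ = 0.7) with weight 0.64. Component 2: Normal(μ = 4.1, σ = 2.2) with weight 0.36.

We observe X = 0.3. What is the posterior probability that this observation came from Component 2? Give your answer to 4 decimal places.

0.0453

P(component k | x) = P(Z=k)·f_k(x) / marginal(x), where marginal(x) = Σ_j P(Z=j)·f_j(x).
Component likelihoods at x = 0.3:
  f_1 = 0.484068
  f_2 = 0.0407976
Multiply by the mixture weights:
  P(Z=1)·f_1 = 0.64 × 0.484068 = 0.309804
  P(Z=2)·f_2 = 0.36 × 0.0407976 = 0.0146871
Denominator: 0.309804 + 0.0146871 = 0.324491
Responsibility of Component 2: 0.0146871 / 0.324491 ≈ 0.0453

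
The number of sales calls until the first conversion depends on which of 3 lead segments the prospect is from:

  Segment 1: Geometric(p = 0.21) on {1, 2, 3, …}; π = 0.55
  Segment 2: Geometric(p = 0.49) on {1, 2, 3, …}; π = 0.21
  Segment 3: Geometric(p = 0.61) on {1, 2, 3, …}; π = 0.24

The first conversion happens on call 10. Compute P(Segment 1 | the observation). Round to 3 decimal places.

0.981

Posterior ∝ prior × likelihood, so P(k | x) ∝ π_k f_k(x); normalise over all components.
Component likelihoods at x = 10:
  f_1 = 0.0251688
  f_2 = 0.00114374
  f_3 = 0.000127324
Prior × likelihood for each component:
  π_1·f_1 = 0.55 × 0.0251688 = 0.0138429
  π_2·f_2 = 0.21 × 0.00114374 = 0.000240186
  π_3·f_3 = 0.24 × 0.000127324 = 3.05578e-05
Normaliser: 0.0138429 + 0.000240186 + 3.05578e-05 = 0.0141136
So the posterior for Segment 1 is 0.0138429 / 0.0141136 ≈ 0.981.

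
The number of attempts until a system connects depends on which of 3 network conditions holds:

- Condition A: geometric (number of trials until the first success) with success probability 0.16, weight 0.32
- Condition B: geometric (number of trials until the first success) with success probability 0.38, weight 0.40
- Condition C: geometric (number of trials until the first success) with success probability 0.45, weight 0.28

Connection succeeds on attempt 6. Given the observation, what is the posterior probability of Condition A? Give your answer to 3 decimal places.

P(component k | x) = π_k·f_k(x) / marginal(x), where marginal(x) = Σ_j π_j·f_j(x).
Evaluate each component's likelihood at the observed value:
  p_A = 0.16·(1−0.16)^5 = 0.16·0.418212 = 0.0669139
  p_B = 0.38·(1−0.38)^5 = 0.38·0.0916133 = 0.034813
  p_C = 0.45·(1−0.45)^5 = 0.45·0.0503284 = 0.0226478
Multiply by the mixture weights:
  π_A·p_A = 0.32 × 0.0669139 = 0.0214125
  π_B·p_B = 0.40 × 0.034813 = 0.0139252
  π_C·p_C = 0.28 × 0.0226478 = 0.00634138
Marginal: 0.0214125 + 0.0139252 + 0.00634138 = 0.0416791
So the posterior for Condition A is 0.0214125 / 0.0416791 ≈ 0.514.

0.514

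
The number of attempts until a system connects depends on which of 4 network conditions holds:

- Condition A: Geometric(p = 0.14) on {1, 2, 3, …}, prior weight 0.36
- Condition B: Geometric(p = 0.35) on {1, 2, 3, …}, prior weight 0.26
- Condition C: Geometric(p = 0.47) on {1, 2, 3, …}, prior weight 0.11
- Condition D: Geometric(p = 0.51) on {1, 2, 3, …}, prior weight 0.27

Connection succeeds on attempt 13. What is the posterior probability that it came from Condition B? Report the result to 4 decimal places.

0.0587

Posterior ∝ prior × likelihood, so P(k | x) ∝ P(Z=k) f_k(x); normalise over all components.
Component likelihoods at x = 13:
  f_A = 0.14·(1−0.14)^12 = 0.14·0.163675 = 0.0229145
  f_B = 0.35·(1−0.35)^12 = 0.35·0.00568801 = 0.0019908
  f_C = 0.47·(1−0.47)^12 = 0.47·0.000491259 = 0.000230892
  f_D = 0.51·(1−0.51)^12 = 0.51·0.000191581 = 9.77064e-05
Multiply by the mixture weights:
  P(Z=A)·f_A = 0.36 × 0.0229145 = 0.0082492
  P(Z=B)·f_B = 0.26 × 0.0019908 = 0.000517609
  P(Z=C)·f_C = 0.11 × 0.000230892 = 2.53981e-05
  P(Z=D)·f_D = 0.27 × 9.77064e-05 = 2.63807e-05
Normaliser: 0.0082492 + 0.000517609 + 2.53981e-05 + 2.63807e-05 = 0.00881859
Responsibility of Condition B: 0.000517609 / 0.00881859 ≈ 0.0587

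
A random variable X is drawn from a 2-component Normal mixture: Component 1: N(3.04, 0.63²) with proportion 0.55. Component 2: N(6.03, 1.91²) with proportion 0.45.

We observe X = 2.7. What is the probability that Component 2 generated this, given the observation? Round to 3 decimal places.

By Bayes' theorem, P(k | x) = P(Z=k) f_k(x) / Σ_j P(Z=j) f_j(x).
Evaluate each component's likelihood at the observed value:
  p_1 = (1/(0.63·√(2π)))·exp(−(2.7−3.04)²/(2·0.63²)) = 0.633242·exp(-0.14563) = 0.547424
  p_2 = (1/(1.91·√(2π)))·exp(−(2.7−6.03)²/(2·1.91²)) = 0.208870·exp(-1.51982) = 0.0456907
Weight by the priors:
  P(Z=1)·p_1 = 0.55 × 0.547424 = 0.301083
  P(Z=2)·p_2 = 0.45 × 0.0456907 = 0.0205608
Sum: 0.301083 + 0.0205608 = 0.321644
So the posterior for Component 2 is 0.0205608 / 0.321644 ≈ 0.064.

0.064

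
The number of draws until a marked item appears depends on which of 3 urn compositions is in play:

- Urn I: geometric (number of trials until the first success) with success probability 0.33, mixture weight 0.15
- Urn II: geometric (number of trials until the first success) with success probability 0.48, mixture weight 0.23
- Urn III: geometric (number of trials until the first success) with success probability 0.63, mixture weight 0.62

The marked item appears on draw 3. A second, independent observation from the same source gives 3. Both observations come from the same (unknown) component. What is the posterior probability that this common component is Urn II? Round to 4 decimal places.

0.3290

P(component k | x) = w_k·f_k(x) / marginal(x), where marginal(x) = Σ_j w_j·f_j(x).
Since both observations come from the same component, the likelihood for component k is f_k(x₁)·f_k(x₂).
  f_I = [0.33·(1−0.33)^2 = 0.33·0.4489 = 0.148137] × [0.148137] = 0.0219446
  f_II = [0.48·(1−0.48)^2 = 0.48·0.2704 = 0.129792] × [0.129792] = 0.016846
  f_III = [0.63·(1−0.63)^2 = 0.63·0.1369 = 0.086247] × [0.086247] = 0.00743855
Unnormalised posteriors:
  w_I·f_I = 0.15 × 0.0219446 = 0.00329169
  w_II·f_II = 0.23 × 0.016846 = 0.00387457
  w_III·f_III = 0.62 × 0.00743855 = 0.0046119
Evidence: 0.00329169 + 0.00387457 + 0.0046119 = 0.0117782
Responsibility of Urn II: 0.00387457 / 0.0117782 ≈ 0.3290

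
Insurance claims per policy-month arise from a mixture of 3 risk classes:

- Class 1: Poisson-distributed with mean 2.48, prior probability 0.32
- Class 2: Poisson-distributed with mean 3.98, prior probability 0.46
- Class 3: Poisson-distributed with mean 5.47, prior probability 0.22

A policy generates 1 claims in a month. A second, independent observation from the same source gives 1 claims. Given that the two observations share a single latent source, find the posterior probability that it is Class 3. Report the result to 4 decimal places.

The responsibility of component k is w_k f_k(x) divided by Σ_j w_j f_j(x).
Since both observations come from the same component, the likelihood for component k is f_k(x₁)·f_k(x₂).
  L_1 = [0.207683] × [0.207683] = 0.0431323
  L_2 = [0.0743688] × [0.0743688] = 0.00553073
  L_3 = [0.0230354] × [0.0230354] = 0.000530631
Multiply by the mixture weights:
  w_1·L_1 = 0.32 × 0.0431323 = 0.0138023
  w_2·L_2 = 0.46 × 0.00553073 = 0.00254413
  w_3·L_3 = 0.22 × 0.000530631 = 0.000116739
Evidence: 0.0138023 + 0.00254413 + 0.000116739 = 0.0164632
So the posterior for Class 3 is 0.000116739 / 0.0164632 ≈ 0.0071.

0.0071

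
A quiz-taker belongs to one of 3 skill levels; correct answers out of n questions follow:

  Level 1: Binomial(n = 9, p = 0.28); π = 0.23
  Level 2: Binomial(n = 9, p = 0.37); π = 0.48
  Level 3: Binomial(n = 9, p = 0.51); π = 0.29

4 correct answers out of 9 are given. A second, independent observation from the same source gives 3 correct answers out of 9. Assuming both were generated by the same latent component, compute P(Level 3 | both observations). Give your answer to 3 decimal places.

P(component k | x) = π_k·f_k(x) / marginal(x), where marginal(x) = Σ_j π_j·f_j(x).
Since both observations come from the same component, the likelihood for component k is f_k(x₁)·f_k(x₂).
  p_1 = [0.149853] × [0.256891] = 0.0384958
  p_2 = [0.234358] × [0.266028] = 0.0623459
  p_3 = [0.240786] × [0.154229] = 0.0371362
Unnormalised posteriors:
  π_1·p_1 = 0.23 × 0.0384958 = 0.00885404
  π_2·p_2 = 0.48 × 0.0623459 = 0.029926
  π_3·p_3 = 0.29 × 0.0371362 = 0.0107695
Evidence: 0.00885404 + 0.029926 + 0.0107695 = 0.0495496
So the posterior for Level 3 is 0.0107695 / 0.0495496 ≈ 0.217.

0.217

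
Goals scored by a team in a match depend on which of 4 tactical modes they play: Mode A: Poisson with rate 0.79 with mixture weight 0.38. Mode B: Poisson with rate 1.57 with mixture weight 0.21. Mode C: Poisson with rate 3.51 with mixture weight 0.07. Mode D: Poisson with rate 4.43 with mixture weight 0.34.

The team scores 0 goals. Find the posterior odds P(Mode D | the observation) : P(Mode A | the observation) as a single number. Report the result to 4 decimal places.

0.0235

Since P(k|x) ∝ w_k f_k(x), the posterior odds are w_i f_i(x) / (w_j f_j(x)).
Component likelihoods at x = 0 goals:
  f_A = 0.453845
  f_B = 0.208045
  f_C = 0.0298969
  f_D = 0.0119145
Posterior odds = (w_D·f_D) / (w_A·f_A) = (0.34·0.0119145) / (0.38·0.453845) = 0.00405093 / 0.172461 ≈ 0.0235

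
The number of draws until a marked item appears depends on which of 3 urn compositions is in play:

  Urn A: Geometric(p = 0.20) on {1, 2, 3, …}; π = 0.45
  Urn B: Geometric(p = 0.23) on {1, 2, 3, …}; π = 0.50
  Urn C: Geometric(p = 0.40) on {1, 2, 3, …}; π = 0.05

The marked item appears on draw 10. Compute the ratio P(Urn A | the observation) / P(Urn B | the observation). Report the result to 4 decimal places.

1.1039

Posterior odds = (π_i f_i(x)) / (π_j f_j(x)); the normalising sum cancels.
Component likelihoods at x = 10:
  f_A = 0.0268435
  f_B = 0.0218849
  f_C = 0.00403108
0.0120796 / 0.0109424 ≈ 1.1039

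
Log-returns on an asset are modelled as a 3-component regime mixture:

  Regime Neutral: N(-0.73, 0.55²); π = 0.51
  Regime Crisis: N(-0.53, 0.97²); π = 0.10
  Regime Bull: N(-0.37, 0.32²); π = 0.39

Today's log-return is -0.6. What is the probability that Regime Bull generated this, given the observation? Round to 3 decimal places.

0.484

P(component k | x) = π_k·f_k(x) / marginal(x), where marginal(x) = Σ_j π_j·f_j(x).
Normal densities:
  L_Neutral = (1/(0.55·√(2π)))·exp(−(-0.6−-0.73)²/(2·0.55²)) = 0.725350·exp(-0.02793) = 0.705368
  L_Crisis = (1/(0.97·√(2π)))·exp(−(-0.6−-0.53)²/(2·0.97²)) = 0.411281·exp(-0.00260) = 0.410211
  L_Bull = (1/(0.32·√(2π)))·exp(−(-0.6−-0.37)²/(2·0.32²)) = 1.246695·exp(-0.25830) = 0.962901
Weight by the priors:
  π_Neutral·L_Neutral = 0.51 × 0.705368 = 0.359738
  π_Crisis·L_Crisis = 0.10 × 0.410211 = 0.0410211
  π_Bull·L_Bull = 0.39 × 0.962901 = 0.375531
Sum: 0.359738 + 0.0410211 + 0.375531 = 0.77629
So the posterior for Regime Bull is 0.375531 / 0.77629 ≈ 0.484.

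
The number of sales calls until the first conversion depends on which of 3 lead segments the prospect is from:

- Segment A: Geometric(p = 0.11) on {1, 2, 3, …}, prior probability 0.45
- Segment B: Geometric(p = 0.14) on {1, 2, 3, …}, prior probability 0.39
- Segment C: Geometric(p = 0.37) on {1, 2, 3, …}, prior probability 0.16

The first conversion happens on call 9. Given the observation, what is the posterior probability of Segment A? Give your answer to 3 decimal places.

0.523

By Bayes' theorem, P(k | x) = P(Z=k) f_k(x) / Σ_j P(Z=j) f_j(x).
Evaluate each component's likelihood at the observed value:
  f_A = 0.11·(1−0.11)^8 = 0.11·0.393659 = 0.0433025
  f_B = 0.14·(1−0.14)^8 = 0.14·0.299218 = 0.0418905
  f_C = 0.37·(1−0.37)^8 = 0.37·0.0248156 = 0.00918176
Prior × likelihood for each component:
  P(Z=A)·f_A = 0.45 × 0.0433025 = 0.0194861
  P(Z=B)·f_B = 0.39 × 0.0418905 = 0.0163373
  P(Z=C)·f_C = 0.16 × 0.00918176 = 0.00146908
Marginal: 0.0194861 + 0.0163373 + 0.00146908 = 0.0372925
Responsibility of Segment A: 0.0194861 / 0.0372925 ≈ 0.523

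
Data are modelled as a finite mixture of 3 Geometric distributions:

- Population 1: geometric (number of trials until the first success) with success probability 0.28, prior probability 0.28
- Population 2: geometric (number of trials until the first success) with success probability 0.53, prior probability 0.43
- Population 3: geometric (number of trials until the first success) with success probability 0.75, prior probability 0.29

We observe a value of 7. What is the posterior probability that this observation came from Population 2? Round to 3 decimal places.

The responsibility of component k is w_k f_k(x) divided by Σ_j w_j f_j(x).
Evaluate each component's likelihood at the observed value:
  p_1 = 0.0390079
  p_2 = 0.00571298
  p_3 = 0.000183105
Weight by the priors:
  w_1·p_1 = 0.28 × 0.0390079 = 0.0109222
  w_2·p_2 = 0.43 × 0.00571298 = 0.00245658
  w_3·p_3 = 0.29 × 0.000183105 = 5.31006e-05
Denominator: 0.0109222 + 0.00245658 + 5.31006e-05 = 0.0134319
P(Population 2 | 7) = 0.00245658 / 0.0134319 ≈ 0.183

0.183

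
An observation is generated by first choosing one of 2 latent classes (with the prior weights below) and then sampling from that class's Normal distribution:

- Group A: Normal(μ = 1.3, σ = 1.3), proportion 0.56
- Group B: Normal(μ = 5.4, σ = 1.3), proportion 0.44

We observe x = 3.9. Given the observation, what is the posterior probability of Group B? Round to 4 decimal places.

The responsibility of component k is P(Z=k) f_k(x) divided by Σ_j P(Z=j) f_j(x).
Component likelihoods at x = 3.9:
  p_A = 0.0415315
  p_B = 0.157712
Multiply by the mixture weights:
  P(Z=A)·p_A = 0.56 × 0.0415315 = 0.0232576
  P(Z=B)·p_B = 0.44 × 0.157712 = 0.0693934
Normaliser: 0.0232576 + 0.0693934 = 0.092651
P(Group B | 3.9) ≈ 0.7490

0.7490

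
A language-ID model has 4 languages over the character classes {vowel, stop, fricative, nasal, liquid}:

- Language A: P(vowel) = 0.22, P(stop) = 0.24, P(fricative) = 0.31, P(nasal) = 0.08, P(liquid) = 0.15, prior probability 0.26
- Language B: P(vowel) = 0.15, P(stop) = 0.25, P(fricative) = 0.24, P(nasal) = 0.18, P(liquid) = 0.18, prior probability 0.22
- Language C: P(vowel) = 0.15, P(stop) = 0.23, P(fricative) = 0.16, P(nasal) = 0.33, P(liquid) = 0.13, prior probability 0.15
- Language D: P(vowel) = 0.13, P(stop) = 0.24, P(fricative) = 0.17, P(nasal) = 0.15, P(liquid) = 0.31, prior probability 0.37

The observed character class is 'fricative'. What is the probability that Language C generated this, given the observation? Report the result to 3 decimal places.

0.109

Posterior ∝ prior × likelihood, so P(k | x) ∝ π_k f_k(x); normalise over all components.
Evaluate each component's likelihood at the observed value:
  p_A = P(fricative | comp) = 0.31
  p_B = P(fricative | comp) = 0.24
  p_C = P(fricative | comp) = 0.16
  p_D = P(fricative | comp) = 0.17
Unnormalised posteriors:
  π_A·p_A = 0.26 × 0.31 = 0.0806
  π_B·p_B = 0.22 × 0.24 = 0.0528
  π_C·p_C = 0.15 × 0.16 = 0.024
  π_D·p_D = 0.37 × 0.17 = 0.0629
Evidence: 0.0806 + 0.0528 + 0.024 + 0.0629 = 0.2203
Responsibility of Language C: 0.024 / 0.2203 ≈ 0.109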